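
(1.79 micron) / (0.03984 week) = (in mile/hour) 1.662e-10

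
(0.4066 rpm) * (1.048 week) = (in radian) 2.699e+04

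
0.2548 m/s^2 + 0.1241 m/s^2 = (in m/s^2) 0.3789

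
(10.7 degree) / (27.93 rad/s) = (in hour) 1.857e-06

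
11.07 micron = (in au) 7.4e-17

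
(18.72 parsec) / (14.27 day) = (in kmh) 1.687e+12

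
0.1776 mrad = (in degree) 0.01018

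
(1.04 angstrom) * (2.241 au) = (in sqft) 375.3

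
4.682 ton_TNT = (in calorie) 4.682e+09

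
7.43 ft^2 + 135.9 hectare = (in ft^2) 1.463e+07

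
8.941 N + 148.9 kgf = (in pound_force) 330.3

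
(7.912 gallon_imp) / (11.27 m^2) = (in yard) 0.00349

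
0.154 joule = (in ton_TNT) 3.681e-11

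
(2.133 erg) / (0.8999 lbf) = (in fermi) 5.329e+07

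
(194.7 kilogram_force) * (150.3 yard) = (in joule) 2.624e+05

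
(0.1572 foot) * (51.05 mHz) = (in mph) 0.005472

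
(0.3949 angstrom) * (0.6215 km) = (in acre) 6.065e-12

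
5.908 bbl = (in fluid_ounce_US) 3.176e+04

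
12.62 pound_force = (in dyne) 5.614e+06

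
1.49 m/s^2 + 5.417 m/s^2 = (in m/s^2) 6.907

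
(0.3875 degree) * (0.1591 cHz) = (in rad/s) 1.076e-05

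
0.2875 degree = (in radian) 0.005018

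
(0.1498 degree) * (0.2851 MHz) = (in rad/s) 745.4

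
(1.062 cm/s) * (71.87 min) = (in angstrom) 4.58e+11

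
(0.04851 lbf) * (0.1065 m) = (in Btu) 2.178e-05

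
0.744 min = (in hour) 0.0124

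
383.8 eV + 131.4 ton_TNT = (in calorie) 1.314e+11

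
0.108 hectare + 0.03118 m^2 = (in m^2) 1080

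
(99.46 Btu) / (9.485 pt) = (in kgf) 3.198e+06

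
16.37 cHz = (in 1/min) 9.822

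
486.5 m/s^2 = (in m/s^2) 486.5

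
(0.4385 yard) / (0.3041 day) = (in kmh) 5.494e-05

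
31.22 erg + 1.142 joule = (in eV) 7.128e+18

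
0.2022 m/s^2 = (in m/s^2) 0.2022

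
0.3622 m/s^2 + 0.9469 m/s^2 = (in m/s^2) 1.309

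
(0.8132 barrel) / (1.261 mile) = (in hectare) 6.371e-09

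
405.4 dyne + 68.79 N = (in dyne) 6.879e+06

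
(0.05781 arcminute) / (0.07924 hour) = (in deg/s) 3.378e-06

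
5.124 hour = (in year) 0.0005849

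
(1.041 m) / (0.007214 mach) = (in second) 0.4238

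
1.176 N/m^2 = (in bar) 1.176e-05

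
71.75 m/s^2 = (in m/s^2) 71.75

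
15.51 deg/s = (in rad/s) 0.2707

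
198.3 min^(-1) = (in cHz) 330.5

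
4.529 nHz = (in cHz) 4.529e-07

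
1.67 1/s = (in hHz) 0.0167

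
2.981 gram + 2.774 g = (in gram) 5.755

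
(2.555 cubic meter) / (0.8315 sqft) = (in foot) 108.5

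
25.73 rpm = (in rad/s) 2.694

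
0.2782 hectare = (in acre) 0.6874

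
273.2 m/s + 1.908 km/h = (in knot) 532.1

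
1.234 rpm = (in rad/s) 0.1292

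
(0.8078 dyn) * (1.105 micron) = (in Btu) 8.46e-15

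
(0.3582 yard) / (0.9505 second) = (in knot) 0.6698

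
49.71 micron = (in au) 3.323e-16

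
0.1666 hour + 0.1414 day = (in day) 0.1483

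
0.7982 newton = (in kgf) 0.08139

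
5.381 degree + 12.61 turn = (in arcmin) 2.727e+05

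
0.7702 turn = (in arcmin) 1.664e+04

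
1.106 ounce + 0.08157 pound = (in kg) 0.06835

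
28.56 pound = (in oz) 457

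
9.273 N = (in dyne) 9.273e+05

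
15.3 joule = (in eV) 9.55e+19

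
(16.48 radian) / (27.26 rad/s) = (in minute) 0.01008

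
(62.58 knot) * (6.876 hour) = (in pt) 2.259e+09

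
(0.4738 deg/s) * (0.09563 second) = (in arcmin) 2.719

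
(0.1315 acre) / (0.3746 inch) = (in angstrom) 5.593e+14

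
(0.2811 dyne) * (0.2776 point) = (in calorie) 6.579e-11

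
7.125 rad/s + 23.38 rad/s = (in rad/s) 30.5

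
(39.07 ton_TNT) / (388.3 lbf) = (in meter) 9.464e+07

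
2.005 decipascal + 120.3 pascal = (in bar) 0.001205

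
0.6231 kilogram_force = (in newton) 6.111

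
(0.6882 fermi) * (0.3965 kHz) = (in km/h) 9.823e-13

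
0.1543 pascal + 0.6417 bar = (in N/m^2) 6.417e+04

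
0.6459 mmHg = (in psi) 0.01249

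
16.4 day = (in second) 1.417e+06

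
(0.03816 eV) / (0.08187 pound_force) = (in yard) 1.836e-20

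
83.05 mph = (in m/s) 37.13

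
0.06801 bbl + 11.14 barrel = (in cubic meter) 1.782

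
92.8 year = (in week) 4839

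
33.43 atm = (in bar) 33.87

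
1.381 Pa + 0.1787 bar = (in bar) 0.1787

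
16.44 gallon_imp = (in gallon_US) 19.74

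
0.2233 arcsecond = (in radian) 1.083e-06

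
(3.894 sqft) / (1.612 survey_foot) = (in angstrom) 7.363e+09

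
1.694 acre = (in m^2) 6855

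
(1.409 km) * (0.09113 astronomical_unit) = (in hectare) 1.921e+09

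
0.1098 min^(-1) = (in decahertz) 0.000183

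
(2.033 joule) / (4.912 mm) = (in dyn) 4.139e+07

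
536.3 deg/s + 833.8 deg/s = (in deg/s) 1370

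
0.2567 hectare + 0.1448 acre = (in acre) 0.7791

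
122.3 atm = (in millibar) 1.239e+05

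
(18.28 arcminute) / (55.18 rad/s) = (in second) 9.637e-05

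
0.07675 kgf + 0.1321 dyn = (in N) 0.7527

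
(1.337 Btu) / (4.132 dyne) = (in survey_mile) 2.121e+04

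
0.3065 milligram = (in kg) 3.065e-07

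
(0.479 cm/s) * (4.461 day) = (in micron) 1.846e+09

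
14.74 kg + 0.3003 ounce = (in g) 1.475e+04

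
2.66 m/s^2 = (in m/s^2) 2.66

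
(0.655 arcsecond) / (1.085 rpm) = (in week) 4.621e-11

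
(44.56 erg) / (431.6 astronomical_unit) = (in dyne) 6.901e-15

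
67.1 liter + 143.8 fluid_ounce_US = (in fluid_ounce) 2413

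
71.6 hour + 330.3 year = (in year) 330.3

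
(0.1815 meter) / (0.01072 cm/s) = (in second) 1693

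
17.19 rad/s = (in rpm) 164.2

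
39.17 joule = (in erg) 3.917e+08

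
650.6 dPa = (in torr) 0.488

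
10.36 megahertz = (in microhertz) 1.036e+13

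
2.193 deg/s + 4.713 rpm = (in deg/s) 30.47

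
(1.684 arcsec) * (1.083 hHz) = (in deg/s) 0.05066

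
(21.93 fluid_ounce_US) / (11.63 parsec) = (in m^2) 1.807e-21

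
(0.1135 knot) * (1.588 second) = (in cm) 9.272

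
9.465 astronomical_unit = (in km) 1.416e+09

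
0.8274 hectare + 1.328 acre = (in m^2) 1.365e+04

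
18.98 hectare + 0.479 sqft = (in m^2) 1.898e+05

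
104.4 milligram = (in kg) 0.0001044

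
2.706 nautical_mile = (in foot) 1.644e+04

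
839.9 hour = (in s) 3.024e+06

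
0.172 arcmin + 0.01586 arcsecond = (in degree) 0.002871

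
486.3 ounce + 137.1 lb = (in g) 7.597e+04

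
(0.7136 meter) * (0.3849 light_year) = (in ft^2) 2.797e+16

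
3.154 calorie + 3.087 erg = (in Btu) 0.01251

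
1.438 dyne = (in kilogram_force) 1.466e-06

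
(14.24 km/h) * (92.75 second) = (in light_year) 3.878e-14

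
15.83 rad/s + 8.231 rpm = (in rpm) 159.4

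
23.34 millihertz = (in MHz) 2.334e-08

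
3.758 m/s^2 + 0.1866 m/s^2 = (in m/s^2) 3.945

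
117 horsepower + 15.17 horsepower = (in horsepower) 132.2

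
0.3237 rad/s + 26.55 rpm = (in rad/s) 3.104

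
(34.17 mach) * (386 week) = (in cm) 2.716e+14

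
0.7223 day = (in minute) 1040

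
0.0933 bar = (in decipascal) 9.33e+04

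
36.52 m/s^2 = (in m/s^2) 36.52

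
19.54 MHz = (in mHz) 1.954e+10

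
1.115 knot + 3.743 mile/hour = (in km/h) 8.089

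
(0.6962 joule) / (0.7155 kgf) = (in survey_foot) 0.3255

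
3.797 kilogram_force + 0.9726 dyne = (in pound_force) 8.371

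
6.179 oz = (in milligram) 1.752e+05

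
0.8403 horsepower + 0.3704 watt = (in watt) 627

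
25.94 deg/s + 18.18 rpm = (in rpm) 22.5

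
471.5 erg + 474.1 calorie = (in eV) 1.238e+22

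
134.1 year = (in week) 6992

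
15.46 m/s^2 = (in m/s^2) 15.46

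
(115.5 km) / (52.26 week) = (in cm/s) 0.3654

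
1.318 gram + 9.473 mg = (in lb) 0.002927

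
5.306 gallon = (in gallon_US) 5.306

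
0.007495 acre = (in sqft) 326.5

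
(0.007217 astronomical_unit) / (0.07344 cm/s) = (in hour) 4.084e+08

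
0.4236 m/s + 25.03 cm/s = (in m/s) 0.6739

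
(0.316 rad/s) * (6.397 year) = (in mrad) 6.375e+10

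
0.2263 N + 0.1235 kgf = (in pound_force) 0.3231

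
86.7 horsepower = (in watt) 6.465e+04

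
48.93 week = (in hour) 8220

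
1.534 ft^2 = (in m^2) 0.1425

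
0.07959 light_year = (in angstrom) 7.53e+24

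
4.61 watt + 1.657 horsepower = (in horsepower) 1.663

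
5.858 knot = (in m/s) 3.014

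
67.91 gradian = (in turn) 0.1698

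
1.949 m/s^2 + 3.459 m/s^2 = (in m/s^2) 5.408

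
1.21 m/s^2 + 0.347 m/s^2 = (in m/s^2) 1.557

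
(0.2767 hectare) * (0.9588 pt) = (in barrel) 5.887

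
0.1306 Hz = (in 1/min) 7.836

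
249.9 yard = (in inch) 8996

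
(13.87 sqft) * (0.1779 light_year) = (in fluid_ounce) 7.333e+19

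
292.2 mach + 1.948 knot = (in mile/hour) 2.226e+05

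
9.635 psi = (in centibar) 66.43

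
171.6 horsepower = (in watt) 1.28e+05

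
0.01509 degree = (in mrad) 0.2634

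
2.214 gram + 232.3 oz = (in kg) 6.588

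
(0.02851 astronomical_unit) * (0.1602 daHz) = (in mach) 2.007e+07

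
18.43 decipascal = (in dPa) 18.43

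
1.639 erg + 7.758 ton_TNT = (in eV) 2.026e+29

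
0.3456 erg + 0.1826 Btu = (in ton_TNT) 4.605e-08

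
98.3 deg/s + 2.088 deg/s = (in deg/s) 100.4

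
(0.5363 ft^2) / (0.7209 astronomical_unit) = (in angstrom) 0.00462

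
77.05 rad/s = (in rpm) 735.8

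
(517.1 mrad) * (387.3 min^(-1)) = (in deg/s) 191.2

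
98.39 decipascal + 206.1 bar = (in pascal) 2.061e+07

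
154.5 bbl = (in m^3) 24.56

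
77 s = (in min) 1.283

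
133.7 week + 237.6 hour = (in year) 2.591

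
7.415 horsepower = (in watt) 5529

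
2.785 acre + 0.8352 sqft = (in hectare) 1.127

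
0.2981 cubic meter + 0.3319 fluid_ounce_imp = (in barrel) 1.875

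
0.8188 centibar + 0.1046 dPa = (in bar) 0.008188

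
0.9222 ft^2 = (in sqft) 0.9222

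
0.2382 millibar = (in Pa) 23.82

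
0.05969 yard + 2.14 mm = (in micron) 5.672e+04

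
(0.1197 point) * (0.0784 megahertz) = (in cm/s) 331.1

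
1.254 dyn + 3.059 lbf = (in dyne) 1.361e+06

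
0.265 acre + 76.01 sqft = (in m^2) 1079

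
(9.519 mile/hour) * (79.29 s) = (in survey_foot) 1107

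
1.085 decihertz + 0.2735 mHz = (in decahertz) 0.01088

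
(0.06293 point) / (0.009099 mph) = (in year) 1.731e-10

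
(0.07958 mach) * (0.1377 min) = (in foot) 734.5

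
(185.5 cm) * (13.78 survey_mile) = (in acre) 10.17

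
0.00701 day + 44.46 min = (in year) 0.0001038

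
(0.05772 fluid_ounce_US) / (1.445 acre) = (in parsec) 9.46e-27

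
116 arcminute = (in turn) 0.00537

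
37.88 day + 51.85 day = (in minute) 1.292e+05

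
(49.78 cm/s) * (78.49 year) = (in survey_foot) 4.043e+09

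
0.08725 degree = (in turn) 0.0002424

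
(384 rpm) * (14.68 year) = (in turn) 2.963e+09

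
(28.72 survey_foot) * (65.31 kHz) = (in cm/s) 5.717e+07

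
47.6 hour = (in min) 2856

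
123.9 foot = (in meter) 37.76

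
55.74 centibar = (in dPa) 5.574e+05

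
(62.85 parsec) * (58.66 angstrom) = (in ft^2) 1.225e+11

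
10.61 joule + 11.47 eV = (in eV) 6.622e+19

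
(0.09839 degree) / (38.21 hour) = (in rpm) 1.192e-07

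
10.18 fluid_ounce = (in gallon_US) 0.07953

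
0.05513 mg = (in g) 5.513e-05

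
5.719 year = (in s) 1.804e+08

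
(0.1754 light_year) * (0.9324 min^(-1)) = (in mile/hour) 5.768e+13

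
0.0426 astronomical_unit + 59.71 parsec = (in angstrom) 1.842e+28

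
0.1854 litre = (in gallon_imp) 0.04078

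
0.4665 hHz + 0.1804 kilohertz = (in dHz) 2270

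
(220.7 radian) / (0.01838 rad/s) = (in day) 0.139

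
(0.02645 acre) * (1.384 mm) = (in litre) 148.1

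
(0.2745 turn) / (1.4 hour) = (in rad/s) 0.0003422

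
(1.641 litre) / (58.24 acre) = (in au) 4.654e-20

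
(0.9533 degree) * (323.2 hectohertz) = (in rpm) 5135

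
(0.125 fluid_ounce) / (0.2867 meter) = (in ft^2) 0.0001388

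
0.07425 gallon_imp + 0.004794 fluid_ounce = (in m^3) 0.0003377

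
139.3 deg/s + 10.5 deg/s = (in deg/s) 149.8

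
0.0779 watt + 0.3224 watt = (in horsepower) 0.0005368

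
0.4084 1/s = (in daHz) 0.04084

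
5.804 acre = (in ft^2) 2.528e+05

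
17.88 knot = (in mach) 0.02701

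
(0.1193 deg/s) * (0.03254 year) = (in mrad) 2.137e+06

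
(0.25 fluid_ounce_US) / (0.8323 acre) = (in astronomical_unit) 1.467e-20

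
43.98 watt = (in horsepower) 0.05898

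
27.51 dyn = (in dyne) 27.51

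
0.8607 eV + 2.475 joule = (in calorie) 0.5915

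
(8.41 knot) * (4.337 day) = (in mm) 1.621e+09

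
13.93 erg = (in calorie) 3.329e-07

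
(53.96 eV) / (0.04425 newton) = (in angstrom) 1.954e-06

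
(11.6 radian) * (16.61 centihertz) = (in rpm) 18.4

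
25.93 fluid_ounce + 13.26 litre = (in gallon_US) 3.705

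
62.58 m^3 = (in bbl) 393.6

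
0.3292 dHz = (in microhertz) 3.292e+04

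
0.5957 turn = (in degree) 214.5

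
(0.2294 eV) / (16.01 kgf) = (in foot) 7.68e-22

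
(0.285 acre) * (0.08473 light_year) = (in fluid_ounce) 3.126e+22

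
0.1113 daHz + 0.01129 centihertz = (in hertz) 1.113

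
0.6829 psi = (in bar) 0.04708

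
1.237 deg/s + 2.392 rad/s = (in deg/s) 138.3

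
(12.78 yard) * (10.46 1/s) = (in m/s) 122.2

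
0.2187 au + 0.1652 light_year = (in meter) 1.563e+15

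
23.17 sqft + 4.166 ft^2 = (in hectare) 0.000254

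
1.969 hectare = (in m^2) 1.969e+04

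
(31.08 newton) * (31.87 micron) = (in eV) 6.182e+15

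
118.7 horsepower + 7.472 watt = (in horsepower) 118.7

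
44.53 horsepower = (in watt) 3.321e+04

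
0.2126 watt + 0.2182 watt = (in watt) 0.4308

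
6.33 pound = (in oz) 101.3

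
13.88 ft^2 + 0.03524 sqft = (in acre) 0.0003194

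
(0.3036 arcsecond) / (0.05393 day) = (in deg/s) 1.81e-08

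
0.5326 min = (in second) 31.96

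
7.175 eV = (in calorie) 2.748e-19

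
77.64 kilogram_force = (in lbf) 171.2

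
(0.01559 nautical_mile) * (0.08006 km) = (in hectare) 0.2312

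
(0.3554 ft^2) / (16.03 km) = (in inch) 8.109e-05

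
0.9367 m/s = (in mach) 0.002751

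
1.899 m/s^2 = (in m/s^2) 1.899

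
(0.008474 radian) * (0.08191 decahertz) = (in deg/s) 0.3977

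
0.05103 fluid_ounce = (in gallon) 0.0003987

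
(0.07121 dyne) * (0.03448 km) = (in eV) 1.532e+14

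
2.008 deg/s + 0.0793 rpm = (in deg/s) 2.484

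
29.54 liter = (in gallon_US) 7.804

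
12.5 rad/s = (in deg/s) 716.2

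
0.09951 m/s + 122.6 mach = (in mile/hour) 9.338e+04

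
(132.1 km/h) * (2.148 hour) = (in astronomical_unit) 1.897e-06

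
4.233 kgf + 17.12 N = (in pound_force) 13.18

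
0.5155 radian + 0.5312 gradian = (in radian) 0.5238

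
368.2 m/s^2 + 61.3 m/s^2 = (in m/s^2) 429.5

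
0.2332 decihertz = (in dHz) 0.2332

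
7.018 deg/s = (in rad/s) 0.1225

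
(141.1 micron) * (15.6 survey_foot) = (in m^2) 0.0006709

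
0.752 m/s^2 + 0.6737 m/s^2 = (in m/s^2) 1.426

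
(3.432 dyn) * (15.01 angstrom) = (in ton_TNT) 1.231e-23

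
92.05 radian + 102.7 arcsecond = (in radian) 92.05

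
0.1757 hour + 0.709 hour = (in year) 0.000101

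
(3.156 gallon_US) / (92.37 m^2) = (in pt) 0.3666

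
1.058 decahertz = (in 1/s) 10.58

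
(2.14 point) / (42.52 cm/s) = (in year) 5.63e-11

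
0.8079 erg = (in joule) 8.079e-08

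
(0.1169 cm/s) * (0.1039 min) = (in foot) 0.02391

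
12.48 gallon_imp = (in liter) 56.74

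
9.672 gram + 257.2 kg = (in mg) 2.572e+08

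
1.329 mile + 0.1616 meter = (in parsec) 6.932e-14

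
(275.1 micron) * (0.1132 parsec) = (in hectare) 9.609e+07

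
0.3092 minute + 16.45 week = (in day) 115.2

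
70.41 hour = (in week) 0.4191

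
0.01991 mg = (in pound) 4.389e-08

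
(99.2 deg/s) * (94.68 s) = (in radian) 163.9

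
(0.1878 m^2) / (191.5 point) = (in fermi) 2.78e+15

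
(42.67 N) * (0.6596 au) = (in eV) 2.628e+31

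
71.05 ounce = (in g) 2014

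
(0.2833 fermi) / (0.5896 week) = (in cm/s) 7.945e-20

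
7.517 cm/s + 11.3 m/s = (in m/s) 11.38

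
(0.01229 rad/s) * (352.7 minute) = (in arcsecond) 5.365e+07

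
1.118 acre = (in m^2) 4524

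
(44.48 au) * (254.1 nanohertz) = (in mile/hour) 3.782e+06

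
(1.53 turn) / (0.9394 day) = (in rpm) 0.001131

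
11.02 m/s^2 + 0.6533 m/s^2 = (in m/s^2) 11.67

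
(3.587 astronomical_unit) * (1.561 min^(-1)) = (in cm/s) 1.396e+12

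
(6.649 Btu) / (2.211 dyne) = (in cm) 3.173e+10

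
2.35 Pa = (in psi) 0.0003408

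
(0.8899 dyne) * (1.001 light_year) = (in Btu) 7.988e+07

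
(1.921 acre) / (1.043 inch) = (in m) 2.934e+05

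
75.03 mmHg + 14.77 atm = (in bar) 15.07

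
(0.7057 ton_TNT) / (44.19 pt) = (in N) 1.894e+11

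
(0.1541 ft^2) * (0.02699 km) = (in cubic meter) 0.3864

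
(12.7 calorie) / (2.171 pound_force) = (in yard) 6.017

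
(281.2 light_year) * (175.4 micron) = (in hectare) 4.666e+10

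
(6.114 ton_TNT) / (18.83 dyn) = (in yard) 1.486e+14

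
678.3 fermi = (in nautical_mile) 3.663e-16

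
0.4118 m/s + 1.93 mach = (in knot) 1278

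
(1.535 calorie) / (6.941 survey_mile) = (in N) 0.0005749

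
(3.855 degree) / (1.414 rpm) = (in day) 5.259e-06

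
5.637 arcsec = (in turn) 4.35e-06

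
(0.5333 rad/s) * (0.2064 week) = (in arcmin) 2.289e+08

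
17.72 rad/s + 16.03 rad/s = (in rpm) 322.3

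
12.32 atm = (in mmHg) 9363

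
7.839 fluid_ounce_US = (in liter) 0.2318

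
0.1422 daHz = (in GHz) 1.422e-09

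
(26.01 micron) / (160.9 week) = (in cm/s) 2.673e-11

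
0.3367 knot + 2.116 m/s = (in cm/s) 228.9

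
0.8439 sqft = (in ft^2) 0.8439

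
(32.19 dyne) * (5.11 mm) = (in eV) 1.027e+13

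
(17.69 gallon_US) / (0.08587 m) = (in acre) 0.0001927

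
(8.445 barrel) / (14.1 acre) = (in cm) 0.002353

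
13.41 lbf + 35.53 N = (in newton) 95.18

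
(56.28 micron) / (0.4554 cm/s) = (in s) 0.01236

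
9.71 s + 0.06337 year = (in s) 1.998e+06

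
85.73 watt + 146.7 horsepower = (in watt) 1.095e+05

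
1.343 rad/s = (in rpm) 12.82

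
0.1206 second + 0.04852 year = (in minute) 2.55e+04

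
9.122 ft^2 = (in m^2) 0.8475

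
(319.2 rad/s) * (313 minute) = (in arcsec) 1.236e+12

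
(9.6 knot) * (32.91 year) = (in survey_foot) 1.682e+10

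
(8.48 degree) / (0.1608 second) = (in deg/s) 52.74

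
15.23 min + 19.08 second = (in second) 932.9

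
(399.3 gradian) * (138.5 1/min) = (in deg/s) 829.5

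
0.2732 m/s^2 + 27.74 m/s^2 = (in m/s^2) 28.01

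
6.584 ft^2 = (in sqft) 6.584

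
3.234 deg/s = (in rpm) 0.539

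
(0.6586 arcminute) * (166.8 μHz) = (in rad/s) 3.196e-08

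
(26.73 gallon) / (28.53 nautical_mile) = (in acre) 4.732e-10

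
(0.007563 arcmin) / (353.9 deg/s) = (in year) 1.129e-14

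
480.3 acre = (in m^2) 1.944e+06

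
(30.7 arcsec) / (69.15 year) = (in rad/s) 6.825e-14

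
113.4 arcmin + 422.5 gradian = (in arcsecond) 1.376e+06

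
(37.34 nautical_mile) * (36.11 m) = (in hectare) 249.7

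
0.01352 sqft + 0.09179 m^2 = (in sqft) 1.002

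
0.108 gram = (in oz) 0.00381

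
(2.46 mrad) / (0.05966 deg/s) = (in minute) 0.03938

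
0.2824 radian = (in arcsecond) 5.825e+04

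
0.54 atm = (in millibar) 547.2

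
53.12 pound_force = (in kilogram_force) 24.09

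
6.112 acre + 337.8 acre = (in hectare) 139.2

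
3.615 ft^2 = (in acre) 8.299e-05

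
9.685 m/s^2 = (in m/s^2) 9.685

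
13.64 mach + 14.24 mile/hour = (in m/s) 4651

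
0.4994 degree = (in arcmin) 29.96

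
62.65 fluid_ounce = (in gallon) 0.4895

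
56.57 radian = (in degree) 3241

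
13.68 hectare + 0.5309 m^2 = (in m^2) 1.368e+05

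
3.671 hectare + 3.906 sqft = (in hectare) 3.671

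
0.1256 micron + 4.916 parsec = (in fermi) 1.517e+32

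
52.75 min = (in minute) 52.75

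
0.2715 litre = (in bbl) 0.001708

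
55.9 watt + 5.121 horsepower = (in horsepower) 5.196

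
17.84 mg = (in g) 0.01784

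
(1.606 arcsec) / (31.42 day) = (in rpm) 2.739e-11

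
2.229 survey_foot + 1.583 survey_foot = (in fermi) 1.162e+15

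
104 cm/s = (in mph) 2.326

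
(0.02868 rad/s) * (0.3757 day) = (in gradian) 5.927e+04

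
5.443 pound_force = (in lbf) 5.443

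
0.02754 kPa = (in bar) 0.0002754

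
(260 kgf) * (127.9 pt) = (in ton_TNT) 2.75e-08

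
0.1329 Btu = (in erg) 1.402e+09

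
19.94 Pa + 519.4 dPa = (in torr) 0.5391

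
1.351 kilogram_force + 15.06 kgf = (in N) 160.9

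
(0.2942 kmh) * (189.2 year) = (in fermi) 4.876e+23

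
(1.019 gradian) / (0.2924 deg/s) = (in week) 5.186e-06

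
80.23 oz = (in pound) 5.014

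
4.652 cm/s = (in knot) 0.09043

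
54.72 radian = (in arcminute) 1.881e+05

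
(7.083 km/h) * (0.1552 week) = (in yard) 2.02e+05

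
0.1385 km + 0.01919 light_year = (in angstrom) 1.816e+24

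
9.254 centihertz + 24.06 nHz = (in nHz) 9.254e+07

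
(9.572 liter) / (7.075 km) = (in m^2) 1.353e-06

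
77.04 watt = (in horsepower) 0.1033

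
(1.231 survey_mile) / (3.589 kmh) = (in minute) 33.12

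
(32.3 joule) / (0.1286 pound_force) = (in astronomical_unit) 3.774e-10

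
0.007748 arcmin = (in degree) 0.0001291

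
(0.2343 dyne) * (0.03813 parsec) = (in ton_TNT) 0.6589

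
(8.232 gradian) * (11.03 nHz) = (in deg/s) 8.172e-08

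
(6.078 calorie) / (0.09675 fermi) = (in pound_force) 5.909e+16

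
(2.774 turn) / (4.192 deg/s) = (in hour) 0.06617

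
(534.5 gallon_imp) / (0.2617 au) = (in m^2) 6.207e-11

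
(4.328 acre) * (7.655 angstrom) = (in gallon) 0.003542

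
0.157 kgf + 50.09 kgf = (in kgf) 50.25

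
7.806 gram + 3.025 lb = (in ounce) 48.68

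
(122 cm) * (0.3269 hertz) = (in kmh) 1.436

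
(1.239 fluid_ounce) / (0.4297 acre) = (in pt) 5.973e-05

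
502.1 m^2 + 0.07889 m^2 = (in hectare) 0.05022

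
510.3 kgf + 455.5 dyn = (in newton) 5004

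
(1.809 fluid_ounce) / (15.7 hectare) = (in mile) 2.117e-13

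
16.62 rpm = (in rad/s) 1.74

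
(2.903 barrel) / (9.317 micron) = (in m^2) 4.954e+04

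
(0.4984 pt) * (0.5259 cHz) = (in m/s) 9.247e-07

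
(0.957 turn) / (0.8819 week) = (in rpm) 0.0001077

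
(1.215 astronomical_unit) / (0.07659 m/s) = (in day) 2.747e+07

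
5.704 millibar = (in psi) 0.08273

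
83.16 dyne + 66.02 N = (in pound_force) 14.84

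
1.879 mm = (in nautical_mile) 1.015e-06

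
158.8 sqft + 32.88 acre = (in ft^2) 1.432e+06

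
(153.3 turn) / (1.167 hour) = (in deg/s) 13.14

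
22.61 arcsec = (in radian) 0.0001096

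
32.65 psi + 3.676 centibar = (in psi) 33.18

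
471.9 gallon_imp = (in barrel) 13.49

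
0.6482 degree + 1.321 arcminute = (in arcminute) 40.21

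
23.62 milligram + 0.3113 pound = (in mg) 1.412e+05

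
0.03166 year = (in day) 11.56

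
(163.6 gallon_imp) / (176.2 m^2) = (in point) 11.97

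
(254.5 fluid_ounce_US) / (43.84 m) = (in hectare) 1.717e-08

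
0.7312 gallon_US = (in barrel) 0.01741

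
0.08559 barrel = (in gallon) 3.595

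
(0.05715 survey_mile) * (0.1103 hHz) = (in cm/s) 1.014e+05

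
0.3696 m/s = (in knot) 0.7184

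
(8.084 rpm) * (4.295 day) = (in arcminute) 1.08e+09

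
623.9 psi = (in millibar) 4.302e+04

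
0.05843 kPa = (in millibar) 0.5843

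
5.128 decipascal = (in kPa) 0.0005128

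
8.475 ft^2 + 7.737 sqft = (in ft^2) 16.21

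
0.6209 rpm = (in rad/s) 0.06502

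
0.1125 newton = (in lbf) 0.02529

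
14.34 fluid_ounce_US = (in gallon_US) 0.112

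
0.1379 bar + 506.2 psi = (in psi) 508.2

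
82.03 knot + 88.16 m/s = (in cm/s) 1.304e+04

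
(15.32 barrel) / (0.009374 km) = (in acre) 6.421e-05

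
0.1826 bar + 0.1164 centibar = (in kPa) 18.38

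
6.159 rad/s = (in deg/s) 352.9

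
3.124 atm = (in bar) 3.165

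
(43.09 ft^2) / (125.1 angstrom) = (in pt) 9.071e+11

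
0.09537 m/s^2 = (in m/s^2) 0.09537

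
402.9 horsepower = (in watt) 3.004e+05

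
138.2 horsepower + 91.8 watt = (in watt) 1.031e+05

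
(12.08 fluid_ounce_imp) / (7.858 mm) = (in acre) 1.079e-05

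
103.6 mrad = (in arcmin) 356.2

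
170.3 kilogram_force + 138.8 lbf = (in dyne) 2.287e+08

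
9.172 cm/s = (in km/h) 0.3302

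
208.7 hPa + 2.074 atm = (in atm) 2.28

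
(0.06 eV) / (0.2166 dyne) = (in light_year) 4.691e-31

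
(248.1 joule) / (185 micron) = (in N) 1.341e+06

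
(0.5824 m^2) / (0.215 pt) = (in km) 7.679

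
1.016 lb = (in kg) 0.4608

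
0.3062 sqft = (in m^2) 0.02845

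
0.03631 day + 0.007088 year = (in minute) 3778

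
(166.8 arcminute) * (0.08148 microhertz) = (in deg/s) 2.265e-07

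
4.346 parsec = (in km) 1.341e+14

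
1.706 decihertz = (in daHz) 0.01706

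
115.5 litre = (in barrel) 0.7265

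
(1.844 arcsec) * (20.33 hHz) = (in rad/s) 0.01817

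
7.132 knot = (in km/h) 13.21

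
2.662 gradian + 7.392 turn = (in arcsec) 9.589e+06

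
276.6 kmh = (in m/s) 76.83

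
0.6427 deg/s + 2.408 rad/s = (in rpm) 23.1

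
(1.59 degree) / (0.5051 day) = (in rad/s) 6.359e-07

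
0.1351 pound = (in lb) 0.1351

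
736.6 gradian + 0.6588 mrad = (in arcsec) 2.387e+06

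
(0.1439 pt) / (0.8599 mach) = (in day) 2.007e-12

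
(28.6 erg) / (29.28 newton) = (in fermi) 9.768e+07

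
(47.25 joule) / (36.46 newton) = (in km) 0.001296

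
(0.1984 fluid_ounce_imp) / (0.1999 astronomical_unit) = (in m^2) 1.885e-16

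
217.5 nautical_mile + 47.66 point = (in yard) 4.405e+05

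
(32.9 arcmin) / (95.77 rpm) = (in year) 3.026e-11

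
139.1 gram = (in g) 139.1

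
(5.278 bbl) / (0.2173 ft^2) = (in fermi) 4.157e+16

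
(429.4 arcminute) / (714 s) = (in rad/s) 0.0001749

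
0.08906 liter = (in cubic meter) 8.906e-05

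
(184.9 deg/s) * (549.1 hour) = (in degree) 3.655e+08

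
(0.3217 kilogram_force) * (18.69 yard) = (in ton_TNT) 1.289e-08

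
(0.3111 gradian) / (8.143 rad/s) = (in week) 9.923e-10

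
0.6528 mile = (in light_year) 1.11e-13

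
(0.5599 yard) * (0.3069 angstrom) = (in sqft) 1.691e-10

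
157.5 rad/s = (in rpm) 1504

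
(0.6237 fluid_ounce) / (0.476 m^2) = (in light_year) 4.096e-21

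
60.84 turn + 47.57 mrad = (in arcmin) 1.314e+06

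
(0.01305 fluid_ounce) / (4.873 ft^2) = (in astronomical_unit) 5.699e-18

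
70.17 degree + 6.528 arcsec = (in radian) 1.225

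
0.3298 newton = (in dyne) 3.298e+04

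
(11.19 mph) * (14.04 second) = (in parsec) 2.276e-15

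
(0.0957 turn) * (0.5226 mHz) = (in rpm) 0.003001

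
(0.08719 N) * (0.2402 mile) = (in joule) 33.7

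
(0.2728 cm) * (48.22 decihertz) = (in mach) 3.863e-05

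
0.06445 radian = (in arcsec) 1.329e+04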